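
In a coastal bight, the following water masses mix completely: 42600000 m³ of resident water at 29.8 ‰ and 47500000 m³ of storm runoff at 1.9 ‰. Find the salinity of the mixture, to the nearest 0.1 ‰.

15.1 ‰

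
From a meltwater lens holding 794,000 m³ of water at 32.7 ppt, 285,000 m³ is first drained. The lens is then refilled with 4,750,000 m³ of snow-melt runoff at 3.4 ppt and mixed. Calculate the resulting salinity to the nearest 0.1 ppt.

Remaining after removal: 509,000 m³ at 32.7 ppt (salt = 16,644,300)
After addition: salt = 16,644,300 + 4,750,000×3.4 = 32,794,300; volume = 5,259,000 m³
S = 32,794,300 / 5,259,000 = 6.2358 ppt

6.2 ppt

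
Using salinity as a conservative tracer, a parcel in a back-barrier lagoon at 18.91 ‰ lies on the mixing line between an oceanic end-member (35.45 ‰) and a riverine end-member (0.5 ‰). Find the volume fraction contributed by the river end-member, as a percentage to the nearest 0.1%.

Let f be the freshwater fraction. Salt balance per unit volume:
f×0.5 + (1−f)×35.45 = 18.91
f = (35.45 − 18.91) / (35.45 − 0.5) = 16.54/34.95 = 0.4732

47.3%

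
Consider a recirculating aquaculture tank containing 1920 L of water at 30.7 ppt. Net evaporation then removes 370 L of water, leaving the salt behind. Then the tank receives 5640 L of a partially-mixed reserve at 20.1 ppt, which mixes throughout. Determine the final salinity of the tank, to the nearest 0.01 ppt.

After evaporation: salt = 1,920×30.7 = 58,944; volume = 1,920 − 370 = 1,550 L
After mixing: salt = 58,944 + 5,640×20.1 = 172,308; volume = 1,550 + 5,640 = 7,190 L
S = 172,308 / 7,190 = 23.965 ppt

23.96 ppt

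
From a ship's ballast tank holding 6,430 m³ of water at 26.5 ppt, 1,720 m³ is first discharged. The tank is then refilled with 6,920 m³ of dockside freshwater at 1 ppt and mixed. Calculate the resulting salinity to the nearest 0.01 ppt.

11.33 ppt

Remaining after removal: 4,710 m³ at 26.5 ppt (salt = 124,815)
After addition: salt = 124,815 + 6,920×1 = 131,735; volume = 11,630 m³
S = 131,735 / 11,630 = 11.3272 ppt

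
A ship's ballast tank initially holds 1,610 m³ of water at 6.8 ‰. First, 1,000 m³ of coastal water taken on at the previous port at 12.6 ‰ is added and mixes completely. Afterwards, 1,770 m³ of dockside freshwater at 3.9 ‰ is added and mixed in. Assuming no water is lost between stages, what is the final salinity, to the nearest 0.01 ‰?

Salt balance:
Initial salt = 1,610×6.8 = 10,948
After stage 1: salt = 10,948 + 1,000×12.6 = 23,548; volume = 2,610 m³; S = 9.022 ‰
After stage 2: salt = 23,548 + 1,770×3.9 = 30,451; volume = 4,380 m³
S = 30,451 / 4,380 = 6.9523 ‰

6.95 ‰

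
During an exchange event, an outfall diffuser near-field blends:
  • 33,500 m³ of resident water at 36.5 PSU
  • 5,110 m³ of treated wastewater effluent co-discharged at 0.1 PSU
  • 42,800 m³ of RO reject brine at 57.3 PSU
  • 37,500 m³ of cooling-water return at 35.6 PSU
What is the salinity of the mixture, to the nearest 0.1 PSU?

Total salt / total volume:
salt = 33,500×36.5 + 5,110×0.1 + 42,800×57.3 + 37,500×35.6 = 1,222,750 + 511 + 2,452,440 + 1,335,000 = 5,010,701
volume = 33,500 + 5,110 + 42,800 + 37,500 = 118,910 m³
S = 5,010,701 / 118,910 = 42.139 PSU

42.1 PSU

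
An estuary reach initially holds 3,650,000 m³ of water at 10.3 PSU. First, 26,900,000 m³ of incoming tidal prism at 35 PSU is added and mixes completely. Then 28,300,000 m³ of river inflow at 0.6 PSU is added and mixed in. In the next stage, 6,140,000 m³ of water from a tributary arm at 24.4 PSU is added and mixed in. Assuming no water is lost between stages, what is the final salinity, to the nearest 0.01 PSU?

Total salt / total volume:
Initial salt = 3,650,000×10.3 = 37,595,000
After stage 1: salt = 37,595,000 + 26,900,000×35 = 979,095,000; volume = 30,550,000 m³; S = 32.049 PSU
After stage 2: salt = 979,095,000 + 28,300,000×0.6 = 996,075,000; volume = 58,850,000 m³; S = 16.926 PSU
After stage 3: salt = 996,075,000 + 6,140,000×24.4 = 1,145,891,000; volume = 64,990,000 m³
S = 1,145,891,000 / 64,990,000 = 17.6318 PSU

17.63 PSU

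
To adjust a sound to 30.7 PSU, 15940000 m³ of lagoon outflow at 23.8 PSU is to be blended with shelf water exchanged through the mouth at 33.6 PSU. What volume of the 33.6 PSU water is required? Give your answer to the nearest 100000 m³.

37900000 m³

Salt balance: 15,940,000×23.8 + V×33.6 = (15,940,000+V)×30.7
379,372,000 + 33.6V = 489,358,000 + 30.7V
109,986,000 = 2.9V
V = 37,926,206.9 m³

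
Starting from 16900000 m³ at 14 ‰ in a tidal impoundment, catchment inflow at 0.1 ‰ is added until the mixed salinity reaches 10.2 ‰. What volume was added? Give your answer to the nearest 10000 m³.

6360000 m³

Salt balance: 16,900,000×14 + V×0.1 = (16,900,000+V)×10.2
236,600,000 + 0.1V = 172,380,000 + 10.2V
64,220,000 = 10.1V
V = 6,358,415.84 m³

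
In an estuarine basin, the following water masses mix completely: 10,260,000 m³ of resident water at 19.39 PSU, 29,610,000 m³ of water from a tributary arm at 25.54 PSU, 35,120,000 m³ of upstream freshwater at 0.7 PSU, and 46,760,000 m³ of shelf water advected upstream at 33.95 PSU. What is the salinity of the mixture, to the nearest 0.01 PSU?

21.09 PSU

Weighted by volume,
salt = 10,260,000×19.39 + 29,610,000×25.54 + 35,120,000×0.7 + 46,760,000×33.95 = 198,941,400 + 756,239,400 + 24,584,000 + 1,587,502,000 = 2,567,266,800
volume = 10,260,000 + 29,610,000 + 35,120,000 + 46,760,000 = 121,750,000 m³
S = 2,567,266,800 / 121,750,000 = 21.0864 PSU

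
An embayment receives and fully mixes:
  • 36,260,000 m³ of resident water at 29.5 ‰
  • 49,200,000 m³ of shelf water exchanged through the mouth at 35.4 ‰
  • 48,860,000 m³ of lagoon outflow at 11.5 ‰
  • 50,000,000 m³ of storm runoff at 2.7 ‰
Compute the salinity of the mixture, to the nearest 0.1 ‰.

19.0 ‰

Total salt / total volume:
salt = 36,260,000×29.5 + 49,200,000×35.4 + 48,860,000×11.5 + 50,000,000×2.7 = 1,069,670,000 + 1,741,680,000 + 561,890,000 + 135,000,000 = 3,508,240,000
volume = 36,260,000 + 49,200,000 + 48,860,000 + 50,000,000 = 184,320,000 m³
S = 3,508,240,000 / 184,320,000 = 19.033 ‰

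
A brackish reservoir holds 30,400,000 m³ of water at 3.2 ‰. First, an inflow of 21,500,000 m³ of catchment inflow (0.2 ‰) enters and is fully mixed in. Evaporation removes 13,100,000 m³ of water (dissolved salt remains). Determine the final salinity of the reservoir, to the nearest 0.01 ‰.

After mixing: salt = 30,400,000×3.2 + 21,500,000×0.2 = 101,580,000; volume = 51,900,000 m³
After evaporation: salt unchanged = 101,580,000; volume = 51,900,000 − 13,100,000 = 38,800,000 m³
S = 101,580,000 / 38,800,000 = 2.618 ‰

2.62 ‰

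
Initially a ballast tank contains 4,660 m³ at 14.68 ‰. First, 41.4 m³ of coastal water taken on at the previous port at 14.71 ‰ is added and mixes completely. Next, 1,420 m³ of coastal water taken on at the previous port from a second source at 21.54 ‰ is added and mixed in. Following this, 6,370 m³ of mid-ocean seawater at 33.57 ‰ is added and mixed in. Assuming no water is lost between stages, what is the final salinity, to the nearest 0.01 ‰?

Conserving salt mass:
Initial salt = 4,660×14.68 = 68,408.8
After stage 1: salt = 68,408.8 + 41.4×14.71 = 69,017.794; volume = 4,701.4 m³; S = 14.68 ‰
After stage 2: salt = 69,017.794 + 1,420×21.54 = 99,604.594; volume = 6,121.4 m³; S = 16.272 ‰
After stage 3: salt = 99,604.594 + 6,370×33.57 = 313,445.494; volume = 12,491.4 m³
S = 313,445.494 / 12,491.4 = 25.0929 ‰

25.09 ‰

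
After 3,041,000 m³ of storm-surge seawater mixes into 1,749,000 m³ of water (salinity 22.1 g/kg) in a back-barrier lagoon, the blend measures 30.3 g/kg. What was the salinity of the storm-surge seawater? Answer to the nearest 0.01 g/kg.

35.02 g/kg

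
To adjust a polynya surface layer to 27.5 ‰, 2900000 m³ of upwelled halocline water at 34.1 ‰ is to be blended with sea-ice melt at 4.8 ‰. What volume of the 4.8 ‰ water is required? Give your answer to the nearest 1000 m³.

Salt balance: 2,900,000×34.1 + V×4.8 = (2,900,000+V)×27.5
98,890,000 + 4.8V = 79,750,000 + 27.5V
19,140,000 = 22.7V
V = 843,171.81 m³

843000 m³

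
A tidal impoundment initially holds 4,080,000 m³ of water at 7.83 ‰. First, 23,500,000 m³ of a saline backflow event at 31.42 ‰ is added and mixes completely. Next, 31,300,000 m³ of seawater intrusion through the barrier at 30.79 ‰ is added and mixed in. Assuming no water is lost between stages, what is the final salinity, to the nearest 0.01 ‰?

29.45 ‰

Salt balance:
Initial salt = 4,080,000×7.83 = 31,946,400
After stage 1: salt = 31,946,400 + 23,500,000×31.42 = 770,316,400; volume = 27,580,000 m³; S = 27.93 ‰
After stage 2: salt = 770,316,400 + 31,300,000×30.79 = 1,734,043,400; volume = 58,880,000 m³
S = 1,734,043,400 / 58,880,000 = 29.4505 ‰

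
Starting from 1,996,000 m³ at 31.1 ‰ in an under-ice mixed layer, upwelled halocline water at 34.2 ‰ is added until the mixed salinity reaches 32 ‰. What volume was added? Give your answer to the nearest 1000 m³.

Salt balance: 1,996,000×31.1 + V×34.2 = (1,996,000+V)×32
62,075,600 + 34.2V = 63,872,000 + 32V
1,796,400 = 2.2V
V = 816,545.45 m³

817000 m³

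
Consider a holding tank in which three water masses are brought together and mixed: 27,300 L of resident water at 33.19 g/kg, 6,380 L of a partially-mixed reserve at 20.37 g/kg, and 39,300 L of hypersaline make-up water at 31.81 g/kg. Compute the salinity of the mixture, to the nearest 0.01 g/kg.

Salt balance:
salt = 27,300×33.19 + 6,380×20.37 + 39,300×31.81 = 906,087 + 129,960.6 + 1,250,133 = 2,286,180.6
volume = 27,300 + 6,380 + 39,300 = 72,980 L
S = 2,286,180.6 / 72,980 = 31.3261 g/kg

31.33 g/kg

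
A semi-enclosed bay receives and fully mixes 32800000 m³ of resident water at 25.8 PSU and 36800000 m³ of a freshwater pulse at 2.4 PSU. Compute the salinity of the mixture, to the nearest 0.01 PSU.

By conservation of dissolved salt,
salt = 32,800,000×25.8 + 36,800,000×2.4 = 846,240,000 + 88,320,000 = 934,560,000
volume = 32,800,000 + 36,800,000 = 69,600,000 m³
S = 934,560,000 / 69,600,000 = 13.4276 PSU

13.43 PSU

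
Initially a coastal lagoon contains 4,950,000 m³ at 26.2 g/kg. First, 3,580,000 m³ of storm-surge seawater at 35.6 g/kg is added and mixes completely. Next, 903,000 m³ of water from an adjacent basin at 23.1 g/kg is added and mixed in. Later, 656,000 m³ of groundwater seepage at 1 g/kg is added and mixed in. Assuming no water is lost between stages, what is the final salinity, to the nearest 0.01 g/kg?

Conserving salt mass:
Initial salt = 4,950,000×26.2 = 129,690,000
After stage 1: salt = 129,690,000 + 3,580,000×35.6 = 257,138,000; volume = 8,530,000 m³; S = 30.145 g/kg
After stage 2: salt = 257,138,000 + 903,000×23.1 = 277,997,300; volume = 9,433,000 m³; S = 29.471 g/kg
After stage 3: salt = 277,997,300 + 656,000×1 = 278,653,300; volume = 10,089,000 m³
S = 278,653,300 / 10,089,000 = 27.6195 g/kg

27.62 g/kg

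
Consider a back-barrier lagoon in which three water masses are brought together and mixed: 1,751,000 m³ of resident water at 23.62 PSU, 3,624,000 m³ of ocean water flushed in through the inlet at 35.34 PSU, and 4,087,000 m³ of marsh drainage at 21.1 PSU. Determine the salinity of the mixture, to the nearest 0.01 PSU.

27.02 PSU

Weighted by volume,
salt = 1,751,000×23.62 + 3,624,000×35.34 + 4,087,000×21.1 = 41,358,620 + 128,072,160 + 86,235,700 = 255,666,480
volume = 1,751,000 + 3,624,000 + 4,087,000 = 9,462,000 m³
S = 255,666,480 / 9,462,000 = 27.0203 PSU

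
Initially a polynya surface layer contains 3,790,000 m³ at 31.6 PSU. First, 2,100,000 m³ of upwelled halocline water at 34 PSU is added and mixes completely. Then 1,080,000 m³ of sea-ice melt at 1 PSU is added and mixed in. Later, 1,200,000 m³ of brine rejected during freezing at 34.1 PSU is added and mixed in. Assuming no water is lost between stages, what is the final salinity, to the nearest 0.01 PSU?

Conserving salt mass:
Initial salt = 3,790,000×31.6 = 119,764,000
After stage 1: salt = 119,764,000 + 2,100,000×34 = 191,164,000; volume = 5,890,000 m³; S = 32.456 PSU
After stage 2: salt = 191,164,000 + 1,080,000×1 = 192,244,000; volume = 6,970,000 m³; S = 27.582 PSU
After stage 3: salt = 192,244,000 + 1,200,000×34.1 = 233,164,000; volume = 8,170,000 m³
S = 233,164,000 / 8,170,000 = 28.539 PSU

28.54 PSU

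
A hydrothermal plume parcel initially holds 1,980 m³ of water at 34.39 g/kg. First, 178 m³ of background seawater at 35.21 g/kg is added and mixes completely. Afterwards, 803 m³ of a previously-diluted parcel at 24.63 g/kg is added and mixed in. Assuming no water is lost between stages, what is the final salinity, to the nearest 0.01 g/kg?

Weighted by volume,
Initial salt = 1,980×34.39 = 68,092.2
After stage 1: salt = 68,092.2 + 178×35.21 = 74,359.58; volume = 2,158 m³; S = 34.458 g/kg
After stage 2: salt = 74,359.58 + 803×24.63 = 94,137.47; volume = 2,961 m³
S = 94,137.47 / 2,961 = 31.7925 g/kg

31.79 g/kg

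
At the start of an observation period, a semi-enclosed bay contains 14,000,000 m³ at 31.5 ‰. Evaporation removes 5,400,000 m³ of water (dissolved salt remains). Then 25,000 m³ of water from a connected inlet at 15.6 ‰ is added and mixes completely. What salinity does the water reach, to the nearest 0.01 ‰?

51.18 ‰

After evaporation: salt = 14,000,000×31.5 = 441,000,000; volume = 14,000,000 − 5,400,000 = 8,600,000 m³
After mixing: salt = 441,000,000 + 25,000×15.6 = 441,390,000; volume = 8,600,000 + 25,000 = 8,625,000 m³
S = 441,390,000 / 8,625,000 = 51.1757 ‰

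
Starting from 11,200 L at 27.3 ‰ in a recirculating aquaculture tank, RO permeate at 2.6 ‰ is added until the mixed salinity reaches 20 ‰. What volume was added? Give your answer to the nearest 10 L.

4700 L

Salt balance: 11,200×27.3 + V×2.6 = (11,200+V)×20
305,760 + 2.6V = 224,000 + 20V
81,760 = 17.4V
V = 4,698.85 L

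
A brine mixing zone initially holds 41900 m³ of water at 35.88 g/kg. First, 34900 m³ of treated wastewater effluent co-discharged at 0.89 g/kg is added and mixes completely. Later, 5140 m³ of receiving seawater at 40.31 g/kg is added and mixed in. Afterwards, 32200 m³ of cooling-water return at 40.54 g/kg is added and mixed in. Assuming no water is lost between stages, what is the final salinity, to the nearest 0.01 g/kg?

By conservation of dissolved salt,
Initial salt = 41,900×35.88 = 1,503,372
After stage 1: salt = 1,503,372 + 34,900×0.89 = 1,534,433; volume = 76,800 m³; S = 19.98 g/kg
After stage 2: salt = 1,534,433 + 5,140×40.31 = 1,741,626.4; volume = 81,940 m³; S = 21.255 g/kg
After stage 3: salt = 1,741,626.4 + 32,200×40.54 = 3,047,014.4; volume = 114,140 m³
S = 3,047,014.4 / 114,140 = 26.6954 g/kg

26.70 g/kg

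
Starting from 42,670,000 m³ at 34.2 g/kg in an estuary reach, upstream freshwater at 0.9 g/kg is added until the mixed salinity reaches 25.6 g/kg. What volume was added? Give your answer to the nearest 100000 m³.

14900000 m³

Salt balance: 42,670,000×34.2 + V×0.9 = (42,670,000+V)×25.6
1,459,314,000 + 0.9V = 1,092,352,000 + 25.6V
366,962,000 = 24.7V
V = 14,856,761.13 m³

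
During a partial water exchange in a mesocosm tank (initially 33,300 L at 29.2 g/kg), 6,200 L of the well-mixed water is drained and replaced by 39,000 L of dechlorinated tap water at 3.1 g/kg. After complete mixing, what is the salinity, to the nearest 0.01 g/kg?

Remaining after removal: 27,100 L at 29.2 g/kg (salt = 791,320)
After addition: salt = 791,320 + 39,000×3.1 = 912,220; volume = 66,100 L
S = 912,220 / 66,100 = 13.8006 g/kg

13.80 g/kg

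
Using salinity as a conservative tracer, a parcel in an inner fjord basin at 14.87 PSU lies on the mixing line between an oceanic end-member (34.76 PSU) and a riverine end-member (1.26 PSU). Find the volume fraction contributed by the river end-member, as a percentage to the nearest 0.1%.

59.4%

Let f be the freshwater fraction. Salt balance per unit volume:
f×1.26 + (1−f)×34.76 = 14.87
f = (34.76 − 14.87) / (34.76 − 1.26) = 19.89/33.5 = 0.5937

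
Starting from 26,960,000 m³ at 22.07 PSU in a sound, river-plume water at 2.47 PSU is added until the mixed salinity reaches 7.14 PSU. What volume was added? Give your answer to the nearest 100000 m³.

86200000 m³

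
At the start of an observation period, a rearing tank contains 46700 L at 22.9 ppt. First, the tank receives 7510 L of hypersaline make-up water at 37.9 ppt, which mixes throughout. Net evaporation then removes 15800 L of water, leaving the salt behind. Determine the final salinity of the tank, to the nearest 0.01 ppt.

35.25 ppt

After mixing: salt = 46,700×22.9 + 7,510×37.9 = 1,354,059; volume = 54,210 L
After evaporation: salt unchanged = 1,354,059; volume = 54,210 − 15,800 = 38,410 L
S = 1,354,059 / 38,410 = 35.2528 ppt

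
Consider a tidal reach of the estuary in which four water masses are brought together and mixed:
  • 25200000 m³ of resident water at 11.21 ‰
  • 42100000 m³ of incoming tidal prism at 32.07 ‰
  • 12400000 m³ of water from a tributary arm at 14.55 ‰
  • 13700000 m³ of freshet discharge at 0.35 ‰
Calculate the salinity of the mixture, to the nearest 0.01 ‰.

19.46 ‰

Conserving salt mass:
salt = 25,200,000×11.21 + 42,100,000×32.07 + 12,400,000×14.55 + 13,700,000×0.35 = 282,492,000 + 1,350,147,000 + 180,420,000 + 4,795,000 = 1,817,854,000
volume = 25,200,000 + 42,100,000 + 12,400,000 + 13,700,000 = 93,400,000 m³
S = 1,817,854,000 / 93,400,000 = 19.4631 ‰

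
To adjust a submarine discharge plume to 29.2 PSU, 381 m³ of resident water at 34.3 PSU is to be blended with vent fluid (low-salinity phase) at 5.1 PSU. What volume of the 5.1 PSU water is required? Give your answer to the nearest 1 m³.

81 m³

Salt balance: 381×34.3 + V×5.1 = (381+V)×29.2
13,068.3 + 5.1V = 11,125.2 + 29.2V
1,943.1 = 24.1V
V = 80.63 m³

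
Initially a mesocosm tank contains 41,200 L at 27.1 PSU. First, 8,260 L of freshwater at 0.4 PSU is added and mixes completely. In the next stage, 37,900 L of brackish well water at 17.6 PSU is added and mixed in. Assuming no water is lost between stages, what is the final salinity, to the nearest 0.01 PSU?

20.45 PSU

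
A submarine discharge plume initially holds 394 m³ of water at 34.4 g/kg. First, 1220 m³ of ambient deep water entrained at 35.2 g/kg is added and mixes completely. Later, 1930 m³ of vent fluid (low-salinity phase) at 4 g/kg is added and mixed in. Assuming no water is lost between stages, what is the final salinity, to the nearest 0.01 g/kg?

Conserving salt mass:
Initial salt = 394×34.4 = 13,553.6
After stage 1: salt = 13,553.6 + 1,220×35.2 = 56,497.6; volume = 1,614 m³; S = 35.005 g/kg
After stage 2: salt = 56,497.6 + 1,930×4 = 64,217.6; volume = 3,544 m³
S = 64,217.6 / 3,544 = 18.1201 g/kg

18.12 g/kg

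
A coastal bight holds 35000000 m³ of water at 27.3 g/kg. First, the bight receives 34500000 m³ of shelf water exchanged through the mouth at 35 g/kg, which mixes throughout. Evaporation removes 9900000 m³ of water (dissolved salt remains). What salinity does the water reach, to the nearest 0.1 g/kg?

36.3 g/kg

After mixing: salt = 35,000,000×27.3 + 34,500,000×35 = 2,163,000,000; volume = 69,500,000 m³
After evaporation: salt unchanged = 2,163,000,000; volume = 69,500,000 − 9,900,000 = 59,600,000 m³
S = 2,163,000,000 / 59,600,000 = 36.2919 g/kg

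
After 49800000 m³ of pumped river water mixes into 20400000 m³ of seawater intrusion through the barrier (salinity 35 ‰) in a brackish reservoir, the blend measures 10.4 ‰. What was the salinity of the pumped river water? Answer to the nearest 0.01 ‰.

Salt balance: 20,400,000×35 + 49,800,000×S = 70,200,000×10.4
714,000,000 + 49,800,000·S = 730,080,000
S = (730,080,000 − 714,000,000) / 49,800,000 = 0.3229 ‰

0.32 ‰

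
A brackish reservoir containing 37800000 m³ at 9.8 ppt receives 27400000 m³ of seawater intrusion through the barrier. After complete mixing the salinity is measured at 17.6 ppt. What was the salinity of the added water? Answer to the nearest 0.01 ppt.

28.36 ppt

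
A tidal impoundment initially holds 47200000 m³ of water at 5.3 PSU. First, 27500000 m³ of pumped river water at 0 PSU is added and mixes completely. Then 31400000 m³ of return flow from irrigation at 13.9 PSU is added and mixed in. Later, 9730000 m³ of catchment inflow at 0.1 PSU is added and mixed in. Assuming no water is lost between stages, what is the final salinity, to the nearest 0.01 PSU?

Total salt / total volume:
Initial salt = 47,200,000×5.3 = 250,160,000
After stage 1: salt = 250,160,000 + 27,500,000×0 = 250,160,000; volume = 74,700,000 m³; S = 3.349 PSU
After stage 2: salt = 250,160,000 + 31,400,000×13.9 = 686,620,000; volume = 106,100,000 m³; S = 6.471 PSU
After stage 3: salt = 686,620,000 + 9,730,000×0.1 = 687,593,000; volume = 115,830,000 m³
S = 687,593,000 / 115,830,000 = 5.9362 PSU

5.94 PSU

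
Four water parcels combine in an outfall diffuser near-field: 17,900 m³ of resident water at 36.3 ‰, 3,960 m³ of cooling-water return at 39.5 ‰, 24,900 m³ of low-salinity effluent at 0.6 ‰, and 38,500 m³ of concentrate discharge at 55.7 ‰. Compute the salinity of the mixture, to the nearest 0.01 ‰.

34.78 ‰

Conserving salt mass:
salt = 17,900×36.3 + 3,960×39.5 + 24,900×0.6 + 38,500×55.7 = 649,770 + 156,420 + 14,940 + 2,144,450 = 2,965,580
volume = 17,900 + 3,960 + 24,900 + 38,500 = 85,260 m³
S = 2,965,580 / 85,260 = 34.7828 ‰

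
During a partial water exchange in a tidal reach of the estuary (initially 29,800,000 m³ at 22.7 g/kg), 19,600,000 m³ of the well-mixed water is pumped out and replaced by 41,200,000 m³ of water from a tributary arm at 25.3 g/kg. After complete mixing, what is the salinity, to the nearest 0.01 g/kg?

Remaining after removal: 10,200,000 m³ at 22.7 g/kg (salt = 231,540,000)
After addition: salt = 231,540,000 + 41,200,000×25.3 = 1,273,900,000; volume = 51,400,000 m³
S = 1,273,900,000 / 51,400,000 = 24.784 g/kg

24.78 g/kg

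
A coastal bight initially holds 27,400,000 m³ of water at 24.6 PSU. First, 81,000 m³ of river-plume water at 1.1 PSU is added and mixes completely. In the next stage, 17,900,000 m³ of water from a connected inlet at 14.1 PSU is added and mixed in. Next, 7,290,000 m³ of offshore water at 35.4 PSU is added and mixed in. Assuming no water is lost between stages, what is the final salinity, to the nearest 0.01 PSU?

22.49 PSU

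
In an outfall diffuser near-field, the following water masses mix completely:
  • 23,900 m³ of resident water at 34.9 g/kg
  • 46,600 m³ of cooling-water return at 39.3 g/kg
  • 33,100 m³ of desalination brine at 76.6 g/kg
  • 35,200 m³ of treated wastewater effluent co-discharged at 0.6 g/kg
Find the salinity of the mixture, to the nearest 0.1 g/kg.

37.6 g/kg

Weighted by volume,
salt = 23,900×34.9 + 46,600×39.3 + 33,100×76.6 + 35,200×0.6 = 834,110 + 1,831,380 + 2,535,460 + 21,120 = 5,222,070
volume = 23,900 + 46,600 + 33,100 + 35,200 = 138,800 m³
S = 5,222,070 / 138,800 = 37.623 g/kg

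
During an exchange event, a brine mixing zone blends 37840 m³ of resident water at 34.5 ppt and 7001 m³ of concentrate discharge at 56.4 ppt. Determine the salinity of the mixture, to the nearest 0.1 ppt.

37.9 ppt

Total salt / total volume:
salt = 37,840×34.5 + 7,001×56.4 = 1,305,480 + 394,856.4 = 1,700,336.4
volume = 37,840 + 7,001 = 44,841 m³
S = 1,700,336.4 / 44,841 = 37.919 ppt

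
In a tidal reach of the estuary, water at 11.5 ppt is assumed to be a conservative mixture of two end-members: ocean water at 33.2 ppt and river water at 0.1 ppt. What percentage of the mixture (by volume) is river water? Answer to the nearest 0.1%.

65.6%

Let f be the freshwater fraction. Salt balance per unit volume:
f×0.1 + (1−f)×33.2 = 11.5
f = (33.2 − 11.5) / (33.2 − 0.1) = 21.7/33.1 = 0.6556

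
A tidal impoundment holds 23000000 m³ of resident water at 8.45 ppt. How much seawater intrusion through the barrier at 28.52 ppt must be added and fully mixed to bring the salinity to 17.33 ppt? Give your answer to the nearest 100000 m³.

Salt balance: 23,000,000×8.45 + V×28.52 = (23,000,000+V)×17.33
194,350,000 + 28.52V = 398,590,000 + 17.33V
204,240,000 = 11.19V
V = 18,252,010.72 m³

18300000 m³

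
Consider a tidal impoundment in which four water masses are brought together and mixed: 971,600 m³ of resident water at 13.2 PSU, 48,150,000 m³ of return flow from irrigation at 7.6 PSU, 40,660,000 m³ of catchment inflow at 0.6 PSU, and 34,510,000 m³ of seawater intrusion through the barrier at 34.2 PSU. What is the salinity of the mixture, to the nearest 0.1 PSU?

12.7 PSU

Salt balance:
salt = 971,600×13.2 + 48,150,000×7.6 + 40,660,000×0.6 + 34,510,000×34.2 = 12,825,120 + 365,940,000 + 24,396,000 + 1,180,242,000 = 1,583,403,120
volume = 971,600 + 48,150,000 + 40,660,000 + 34,510,000 = 124,291,600 m³
S = 1,583,403,120 / 124,291,600 = 12.739 PSU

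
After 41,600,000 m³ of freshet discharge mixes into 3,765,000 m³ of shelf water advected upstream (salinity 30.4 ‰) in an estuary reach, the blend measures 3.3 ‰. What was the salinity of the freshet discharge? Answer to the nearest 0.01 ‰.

Salt balance: 3,765,000×30.4 + 41,600,000×S = 45,365,000×3.3
114,456,000 + 41,600,000·S = 149,704,500
S = (149,704,500 − 114,456,000) / 41,600,000 = 0.8473 ‰

0.85 ‰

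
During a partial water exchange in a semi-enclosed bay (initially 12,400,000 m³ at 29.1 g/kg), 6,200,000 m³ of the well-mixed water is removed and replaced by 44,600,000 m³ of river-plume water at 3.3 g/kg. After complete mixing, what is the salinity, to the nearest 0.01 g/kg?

6.45 g/kg

Remaining after removal: 6,200,000 m³ at 29.1 g/kg (salt = 180,420,000)
After addition: salt = 180,420,000 + 44,600,000×3.3 = 327,600,000; volume = 50,800,000 m³
S = 327,600,000 / 50,800,000 = 6.4488 g/kg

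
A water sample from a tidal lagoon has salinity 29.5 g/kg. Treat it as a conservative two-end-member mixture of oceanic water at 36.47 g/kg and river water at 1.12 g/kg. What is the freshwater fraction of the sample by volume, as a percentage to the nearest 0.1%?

19.7%

Let f be the freshwater fraction. Salt balance per unit volume:
f×1.12 + (1−f)×36.47 = 29.5
f = (36.47 − 29.5) / (36.47 − 1.12) = 6.97/35.35 = 0.1972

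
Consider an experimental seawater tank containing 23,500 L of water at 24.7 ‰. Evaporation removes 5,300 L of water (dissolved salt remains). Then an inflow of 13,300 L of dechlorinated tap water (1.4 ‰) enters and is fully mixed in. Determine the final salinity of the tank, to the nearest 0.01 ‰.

After evaporation: salt = 23,500×24.7 = 580,450; volume = 23,500 − 5,300 = 18,200 L
After mixing: salt = 580,450 + 13,300×1.4 = 599,070; volume = 18,200 + 13,300 = 31,500 L
S = 599,070 / 31,500 = 19.0181 ‰

19.02 ‰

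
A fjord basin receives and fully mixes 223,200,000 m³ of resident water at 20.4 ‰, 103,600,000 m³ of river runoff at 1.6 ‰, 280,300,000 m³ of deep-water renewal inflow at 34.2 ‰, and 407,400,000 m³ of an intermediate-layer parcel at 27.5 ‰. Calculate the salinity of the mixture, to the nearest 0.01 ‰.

Weighted by volume,
salt = 223,200,000×20.4 + 103,600,000×1.6 + 280,300,000×34.2 + 407,400,000×27.5 = 4,553,280,000 + 165,760,000 + 9,586,260,000 + 11,203,500,000 = 25,508,800,000
volume = 223,200,000 + 103,600,000 + 280,300,000 + 407,400,000 = 1,014,500,000 m³
S = 25,508,800,000 / 1,014,500,000 = 25.1442 ‰

25.14 ‰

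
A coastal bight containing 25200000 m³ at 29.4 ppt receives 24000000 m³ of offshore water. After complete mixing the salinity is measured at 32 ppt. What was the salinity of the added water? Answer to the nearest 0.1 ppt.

34.7 ppt

Salt balance: 25,200,000×29.4 + 24,000,000×S = 49,200,000×32
740,880,000 + 24,000,000·S = 1,574,400,000
S = (1,574,400,000 − 740,880,000) / 24,000,000 = 34.73 ppt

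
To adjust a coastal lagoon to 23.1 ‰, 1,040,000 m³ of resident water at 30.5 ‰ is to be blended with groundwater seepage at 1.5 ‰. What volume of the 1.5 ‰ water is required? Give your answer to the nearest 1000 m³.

Salt balance: 1,040,000×30.5 + V×1.5 = (1,040,000+V)×23.1
31,720,000 + 1.5V = 24,024,000 + 23.1V
7,696,000 = 21.6V
V = 356,296.3 m³

356000 m³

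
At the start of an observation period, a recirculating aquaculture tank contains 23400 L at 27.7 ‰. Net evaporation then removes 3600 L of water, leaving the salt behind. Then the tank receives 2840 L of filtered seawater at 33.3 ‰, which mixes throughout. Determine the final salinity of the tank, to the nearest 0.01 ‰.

32.81 ‰

After evaporation: salt = 23,400×27.7 = 648,180; volume = 23,400 − 3,600 = 19,800 L
After mixing: salt = 648,180 + 2,840×33.3 = 742,752; volume = 19,800 + 2,840 = 22,640 L
S = 742,752 / 22,640 = 32.8071 ‰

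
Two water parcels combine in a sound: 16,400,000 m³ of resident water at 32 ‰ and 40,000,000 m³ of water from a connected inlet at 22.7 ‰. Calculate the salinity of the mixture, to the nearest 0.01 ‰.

25.40 ‰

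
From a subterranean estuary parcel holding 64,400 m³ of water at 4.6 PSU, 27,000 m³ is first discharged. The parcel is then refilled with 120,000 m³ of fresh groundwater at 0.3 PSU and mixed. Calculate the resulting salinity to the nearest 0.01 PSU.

Remaining after removal: 37,400 m³ at 4.6 PSU (salt = 172,040)
After addition: salt = 172,040 + 120,000×0.3 = 208,040; volume = 157,400 m³
S = 208,040 / 157,400 = 1.3217 PSU

1.32 PSU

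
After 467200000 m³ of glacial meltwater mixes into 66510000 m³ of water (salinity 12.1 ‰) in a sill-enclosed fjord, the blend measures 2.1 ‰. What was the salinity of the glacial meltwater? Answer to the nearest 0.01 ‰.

Salt balance: 66,510,000×12.1 + 467,200,000×S = 533,710,000×2.1
804,771,000 + 467,200,000·S = 1,120,791,000
S = (1,120,791,000 − 804,771,000) / 467,200,000 = 0.6764 ‰

0.68 ‰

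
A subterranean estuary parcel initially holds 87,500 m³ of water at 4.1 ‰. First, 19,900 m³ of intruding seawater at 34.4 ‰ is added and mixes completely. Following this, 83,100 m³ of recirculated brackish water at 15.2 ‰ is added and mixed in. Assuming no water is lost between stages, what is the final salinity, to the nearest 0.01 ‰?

12.11 ‰

By conservation of dissolved salt,
Initial salt = 87,500×4.1 = 358,750
After stage 1: salt = 358,750 + 19,900×34.4 = 1,043,310; volume = 107,400 m³; S = 9.714 ‰
After stage 2: salt = 1,043,310 + 83,100×15.2 = 2,306,430; volume = 190,500 m³
S = 2,306,430 / 190,500 = 12.1072 ‰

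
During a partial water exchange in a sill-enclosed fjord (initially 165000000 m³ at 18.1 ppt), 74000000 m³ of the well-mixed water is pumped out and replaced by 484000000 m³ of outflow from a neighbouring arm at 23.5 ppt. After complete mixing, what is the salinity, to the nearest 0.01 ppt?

Remaining after removal: 91,000,000 m³ at 18.1 ppt (salt = 1,647,100,000)
After addition: salt = 1,647,100,000 + 484,000,000×23.5 = 13,021,100,000; volume = 575,000,000 m³
S = 13,021,100,000 / 575,000,000 = 22.6454 ppt

22.65 ppt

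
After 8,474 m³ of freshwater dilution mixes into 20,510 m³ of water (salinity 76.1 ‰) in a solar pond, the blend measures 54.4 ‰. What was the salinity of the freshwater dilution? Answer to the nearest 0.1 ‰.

1.9 ‰

Salt balance: 20,510×76.1 + 8,474×S = 28,984×54.4
1,560,811 + 8,474·S = 1,576,729.6
S = (1,576,729.6 − 1,560,811) / 8,474 = 1.8785 ‰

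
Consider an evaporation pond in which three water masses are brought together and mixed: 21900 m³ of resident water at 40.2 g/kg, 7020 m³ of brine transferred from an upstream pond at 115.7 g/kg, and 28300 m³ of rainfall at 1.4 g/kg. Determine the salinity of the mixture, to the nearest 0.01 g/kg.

30.27 g/kg

Total salt / total volume:
salt = 21,900×40.2 + 7,020×115.7 + 28,300×1.4 = 880,380 + 812,214 + 39,620 = 1,732,214
volume = 21,900 + 7,020 + 28,300 = 57,220 m³
S = 1,732,214 / 57,220 = 30.2729 g/kg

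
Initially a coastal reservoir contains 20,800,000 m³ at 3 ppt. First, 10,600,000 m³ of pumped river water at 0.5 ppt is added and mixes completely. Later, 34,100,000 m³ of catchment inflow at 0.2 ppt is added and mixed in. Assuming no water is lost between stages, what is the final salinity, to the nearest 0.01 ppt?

1.14 ppt

Weighted by volume,
Initial salt = 20,800,000×3 = 62,400,000
After stage 1: salt = 62,400,000 + 10,600,000×0.5 = 67,700,000; volume = 31,400,000 m³; S = 2.156 ppt
After stage 2: salt = 67,700,000 + 34,100,000×0.2 = 74,520,000; volume = 65,500,000 m³
S = 74,520,000 / 65,500,000 = 1.1377 ppt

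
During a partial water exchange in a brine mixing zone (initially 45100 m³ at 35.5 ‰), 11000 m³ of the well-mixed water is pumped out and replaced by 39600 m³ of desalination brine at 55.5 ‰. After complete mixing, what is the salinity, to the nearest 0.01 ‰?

Remaining after removal: 34,100 m³ at 35.5 ‰ (salt = 1,210,550)
After addition: salt = 1,210,550 + 39,600×55.5 = 3,408,350; volume = 73,700 m³
S = 3,408,350 / 73,700 = 46.2463 ‰

46.25 ‰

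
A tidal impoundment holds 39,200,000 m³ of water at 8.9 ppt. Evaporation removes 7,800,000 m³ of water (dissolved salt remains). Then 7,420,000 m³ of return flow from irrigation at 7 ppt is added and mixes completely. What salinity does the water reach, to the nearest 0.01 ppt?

After evaporation: salt = 39,200,000×8.9 = 348,880,000; volume = 39,200,000 − 7,800,000 = 31,400,000 m³
After mixing: salt = 348,880,000 + 7,420,000×7 = 400,820,000; volume = 31,400,000 + 7,420,000 = 38,820,000 m³
S = 400,820,000 / 38,820,000 = 10.3251 ppt

10.33 ppt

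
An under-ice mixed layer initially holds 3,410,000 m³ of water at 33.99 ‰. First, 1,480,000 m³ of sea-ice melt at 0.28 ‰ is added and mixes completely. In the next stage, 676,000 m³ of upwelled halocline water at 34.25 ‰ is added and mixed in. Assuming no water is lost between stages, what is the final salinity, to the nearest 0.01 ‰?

Mass of salt is conserved:
Initial salt = 3,410,000×33.99 = 115,905,900
After stage 1: salt = 115,905,900 + 1,480,000×0.28 = 116,320,300; volume = 4,890,000 m³; S = 23.787 ‰
After stage 2: salt = 116,320,300 + 676,000×34.25 = 139,473,300; volume = 5,566,000 m³
S = 139,473,300 / 5,566,000 = 25.0581 ‰

25.06 ‰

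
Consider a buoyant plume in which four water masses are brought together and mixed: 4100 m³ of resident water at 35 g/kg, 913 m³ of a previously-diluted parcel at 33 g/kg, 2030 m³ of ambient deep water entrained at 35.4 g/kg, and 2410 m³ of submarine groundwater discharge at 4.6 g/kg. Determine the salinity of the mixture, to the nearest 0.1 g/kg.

By conservation of dissolved salt,
salt = 4,100×35 + 913×33 + 2,030×35.4 + 2,410×4.6 = 143,500 + 30,129 + 71,862 + 11,086 = 256,577
volume = 4,100 + 913 + 2,030 + 2,410 = 9,453 m³
S = 256,577 / 9,453 = 27.142 g/kg

27.1 g/kg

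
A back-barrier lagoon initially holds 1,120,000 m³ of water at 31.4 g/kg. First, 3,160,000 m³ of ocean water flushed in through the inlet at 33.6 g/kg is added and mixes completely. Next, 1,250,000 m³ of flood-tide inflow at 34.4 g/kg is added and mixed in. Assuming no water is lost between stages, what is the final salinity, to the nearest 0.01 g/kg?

Conserving salt mass:
Initial salt = 1,120,000×31.4 = 35,168,000
After stage 1: salt = 35,168,000 + 3,160,000×33.6 = 141,344,000; volume = 4,280,000 m³; S = 33.024 g/kg
After stage 2: salt = 141,344,000 + 1,250,000×34.4 = 184,344,000; volume = 5,530,000 m³
S = 184,344,000 / 5,530,000 = 33.3353 g/kg

33.34 g/kg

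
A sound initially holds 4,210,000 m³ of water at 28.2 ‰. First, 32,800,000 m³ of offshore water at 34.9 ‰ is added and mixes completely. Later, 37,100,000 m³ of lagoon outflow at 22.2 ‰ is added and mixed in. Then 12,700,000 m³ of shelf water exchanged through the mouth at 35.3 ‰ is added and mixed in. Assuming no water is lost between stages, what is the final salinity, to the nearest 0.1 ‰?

Conserving salt mass:
Initial salt = 4,210,000×28.2 = 118,722,000
After stage 1: salt = 118,722,000 + 32,800,000×34.9 = 1,263,442,000; volume = 37,010,000 m³; S = 34.138 ‰
After stage 2: salt = 1,263,442,000 + 37,100,000×22.2 = 2,087,062,000; volume = 74,110,000 m³; S = 28.162 ‰
After stage 3: salt = 2,087,062,000 + 12,700,000×35.3 = 2,535,372,000; volume = 86,810,000 m³
S = 2,535,372,000 / 86,810,000 = 29.206 ‰

29.2 ‰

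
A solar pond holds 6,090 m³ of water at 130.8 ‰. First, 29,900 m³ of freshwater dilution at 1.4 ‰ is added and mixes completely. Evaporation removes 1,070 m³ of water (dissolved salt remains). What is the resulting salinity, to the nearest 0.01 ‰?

After mixing: salt = 6,090×130.8 + 29,900×1.4 = 838,432; volume = 35,990 m³
After evaporation: salt unchanged = 838,432; volume = 35,990 − 1,070 = 34,920 m³
S = 838,432 / 34,920 = 24.0101 ‰

24.01 ‰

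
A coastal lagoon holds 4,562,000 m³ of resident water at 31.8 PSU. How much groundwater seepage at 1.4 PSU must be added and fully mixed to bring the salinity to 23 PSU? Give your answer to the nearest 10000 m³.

Salt balance: 4,562,000×31.8 + V×1.4 = (4,562,000+V)×23
145,071,600 + 1.4V = 104,926,000 + 23V
40,145,600 = 21.6V
V = 1,858,592.59 m³

1860000 m³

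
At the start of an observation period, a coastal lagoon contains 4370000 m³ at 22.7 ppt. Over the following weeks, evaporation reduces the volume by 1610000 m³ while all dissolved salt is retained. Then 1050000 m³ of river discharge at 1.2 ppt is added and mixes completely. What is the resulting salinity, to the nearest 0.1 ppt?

26.4 ppt

After evaporation: salt = 4,370,000×22.7 = 99,199,000; volume = 4,370,000 − 1,610,000 = 2,760,000 m³
After mixing: salt = 99,199,000 + 1,050,000×1.2 = 100,459,000; volume = 2,760,000 + 1,050,000 = 3,810,000 m³
S = 100,459,000 / 3,810,000 = 26.3672 ppt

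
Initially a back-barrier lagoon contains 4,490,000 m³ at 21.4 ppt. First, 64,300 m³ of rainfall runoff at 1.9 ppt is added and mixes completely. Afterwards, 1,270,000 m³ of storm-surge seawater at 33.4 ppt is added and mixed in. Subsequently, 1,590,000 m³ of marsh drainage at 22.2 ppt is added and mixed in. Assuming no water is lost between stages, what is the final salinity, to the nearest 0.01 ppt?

Total salt / total volume:
Initial salt = 4,490,000×21.4 = 96,086,000
After stage 1: salt = 96,086,000 + 64,300×1.9 = 96,208,170; volume = 4,554,300 m³; S = 21.125 ppt
After stage 2: salt = 96,208,170 + 1,270,000×33.4 = 138,626,170; volume = 5,824,300 m³; S = 23.801 ppt
After stage 3: salt = 138,626,170 + 1,590,000×22.2 = 173,924,170; volume = 7,414,300 m³
S = 173,924,170 / 7,414,300 = 23.4579 ppt

23.46 ppt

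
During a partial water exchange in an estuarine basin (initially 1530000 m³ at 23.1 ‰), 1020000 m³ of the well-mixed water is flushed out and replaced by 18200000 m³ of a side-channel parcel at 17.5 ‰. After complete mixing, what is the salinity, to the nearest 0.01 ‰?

17.65 ‰

Remaining after removal: 510,000 m³ at 23.1 ‰ (salt = 11,781,000)
After addition: salt = 11,781,000 + 18,200,000×17.5 = 330,281,000; volume = 18,710,000 m³
S = 330,281,000 / 18,710,000 = 17.6526 ‰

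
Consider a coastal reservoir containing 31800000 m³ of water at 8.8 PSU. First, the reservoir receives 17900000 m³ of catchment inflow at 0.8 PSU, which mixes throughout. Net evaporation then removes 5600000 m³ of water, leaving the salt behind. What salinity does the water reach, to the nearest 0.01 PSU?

After mixing: salt = 31,800,000×8.8 + 17,900,000×0.8 = 294,160,000; volume = 49,700,000 m³
After evaporation: salt unchanged = 294,160,000; volume = 49,700,000 − 5,600,000 = 44,100,000 m³
S = 294,160,000 / 44,100,000 = 6.6703 PSU

6.67 PSU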